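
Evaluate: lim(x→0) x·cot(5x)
This is a 0·∞ indeterminate form.

Rewrite 0·∞ as a quotient (0/0 or ∞/∞ form), then apply L'Hôpital's rule:
  lim(x→0) x·cot(5x) = 1/5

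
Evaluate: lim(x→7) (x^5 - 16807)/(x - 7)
This is a standard limit.

Factor or rationalize the expression:
  lim(x→7) (x^5 - 16807)/(x - 7) = 12005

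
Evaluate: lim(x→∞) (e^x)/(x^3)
This is an ∞/∞ indeterminate form.

Apply L'Hôpital's rule: differentiate numerator and denominator separately.
  f(x) = e^(x)   ⇒   f'(x) = e^(x)
  g(x) = x^3   ⇒   g'(x) = 3·x^2
  lim(x→∞) f'(x)/g'(x) = lim(x→∞) (e^(x))/(3·x^2)
  = ∞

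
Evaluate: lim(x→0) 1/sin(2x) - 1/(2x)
This is an ∞-∞ indeterminate form.

Combine fractions or rationalize to convert ∞-∞ to 0/0 form:
  lim(x→0) 1/sin(2x) - 1/(2x) = 0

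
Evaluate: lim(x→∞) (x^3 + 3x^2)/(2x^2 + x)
This is an ∞/∞ indeterminate form.

Apply L'Hôpital's rule: differentiate numerator and denominator separately.
  f(x) = x^3 + 3·x^2   ⇒   f'(x) = 3·x^2 + 6·x
  g(x) = 2·x^2 + x   ⇒   g'(x) = 4·x + 1
  lim(x→∞) f'(x)/g'(x) = lim(x→∞) (3·x^2 + 6·x)/(4·x + 1)
  = ∞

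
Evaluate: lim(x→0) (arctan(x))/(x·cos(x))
This is a 0/0 indeterminate form.

Apply L'Hôpital's rule: differentiate numerator and denominator separately.
  f(x) = atan(x)   ⇒   f'(x) = 1/(x^2 + 1)
  g(x) = x·cos(x)   ⇒   g'(x) = -x·sin(x) + cos(x)
  lim(x→0) f'(x)/g'(x) = lim(x→0) (1/(x^2 + 1))/(-x·sin(x) + cos(x))
  = 1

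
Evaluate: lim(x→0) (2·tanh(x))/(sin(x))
This is a 0/0 indeterminate form.

Apply L'Hôpital's rule: differentiate numerator and denominator separately.
  f(x) = 2·tanh(x)   ⇒   f'(x) = 2 - 2·tanh(x)^2
  g(x) = sin(x)   ⇒   g'(x) = cos(x)
  lim(x→0) f'(x)/g'(x) = lim(x→0) (2 - 2·tanh(x)^2)/(cos(x))
  = 2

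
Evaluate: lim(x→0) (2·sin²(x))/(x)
This is a 0/0 indeterminate form.

Apply L'Hôpital's rule: differentiate numerator and denominator separately.
  f(x) = 2·sin(x)^2   ⇒   f'(x) = 4·sin(x)·cos(x)
  g(x) = x   ⇒   g'(x) = 1
  lim(x→0) f'(x)/g'(x) = lim(x→0) (4·sin(x)·cos(x))/(1)
  = 0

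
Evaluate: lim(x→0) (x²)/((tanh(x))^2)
This is a 0/0 indeterminate form.

Apply L'Hôpital's rule: differentiate numerator and denominator separately.
  f(x) = x^2   ⇒   f'(x) = 2·x
  g(x) = tanh(x)^2   ⇒   g'(x) = (2 - 2·tanh(x)^2)·tanh(x)
  lim(x→0) f'(x)/g'(x) = lim(x→0) (2·x)/((2 - 2·tanh(x)^2)·tanh(x))
  = 1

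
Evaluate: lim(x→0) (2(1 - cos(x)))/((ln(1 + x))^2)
This is a 0/0 indeterminate form.

Apply L'Hôpital's rule: differentiate numerator and denominator separately.
  f(x) = 2 - 2·cos(x)   ⇒   f'(x) = 2·sin(x)
  g(x) = ln(x + 1)^2   ⇒   g'(x) = 2·ln(x + 1)/(x + 1)
  lim(x→0) f'(x)/g'(x) = lim(x→0) (2·sin(x))/(2·ln(x + 1)/(x + 1))
  = 1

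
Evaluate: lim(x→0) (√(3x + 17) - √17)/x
This is a standard limit.

Factor or rationalize the expression:
  lim(x→0) (√(3x + 17) - √17)/x = 3·sqrt(17)/34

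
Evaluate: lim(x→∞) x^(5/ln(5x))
This is an exponential indeterminate form.

For exponential indeterminate forms, take the natural log:
  Let L = lim(x→∞) x^(5/ln(5x))
  Then ln(L) = lim(x→∞) [exponent × ln(base)]
  Evaluate using L'Hôpital or standard limits, then exponentiate.
  L = e^(5)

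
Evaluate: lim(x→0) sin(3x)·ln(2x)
This is a 0·∞ indeterminate form.

Rewrite 0·∞ as a quotient (0/0 or ∞/∞ form), then apply L'Hôpital's rule:
  lim(x→0) sin(3x)·ln(2x) = 0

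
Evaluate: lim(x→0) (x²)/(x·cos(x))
This is a 0/0 indeterminate form.

Apply L'Hôpital's rule: differentiate numerator and denominator separately.
  f(x) = x^2   ⇒   f'(x) = 2·x
  g(x) = x·cos(x)   ⇒   g'(x) = -x·sin(x) + cos(x)
  lim(x→0) f'(x)/g'(x) = lim(x→0) (2·x)/(-x·sin(x) + cos(x))
  = 0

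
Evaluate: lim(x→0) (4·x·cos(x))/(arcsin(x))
This is a 0/0 indeterminate form.

Apply L'Hôpital's rule: differentiate numerator and denominator separately.
  f(x) = 4·x·cos(x)   ⇒   f'(x) = -4·x·sin(x) + 4·cos(x)
  g(x) = asin(x)   ⇒   g'(x) = 1/sqrt(1 - x^2)
  lim(x→0) f'(x)/g'(x) = lim(x→0) (-4·x·sin(x) + 4·cos(x))/(1/sqrt(1 - x^2))
  = 4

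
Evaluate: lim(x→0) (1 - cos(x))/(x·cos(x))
This is a 0/0 indeterminate form.

Apply L'Hôpital's rule: differentiate numerator and denominator separately.
  f(x) = 1 - cos(x)   ⇒   f'(x) = sin(x)
  g(x) = x·cos(x)   ⇒   g'(x) = -x·sin(x) + cos(x)
  lim(x→0) f'(x)/g'(x) = lim(x→0) (sin(x))/(-x·sin(x) + cos(x))
  = 0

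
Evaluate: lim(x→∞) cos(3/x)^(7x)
This is an exponential indeterminate form.

For exponential indeterminate forms, take the natural log:
  Let L = lim(x→∞) cos(3/x)^(7x)
  Then ln(L) = lim(x→∞) [exponent × ln(base)]
  Evaluate using L'Hôpital or standard limits, then exponentiate.
  L = 1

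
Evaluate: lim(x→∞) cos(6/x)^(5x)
This is an exponential indeterminate form.

For exponential indeterminate forms, take the natural log:
  Let L = lim(x→∞) cos(6/x)^(5x)
  Then ln(L) = lim(x→∞) [exponent × ln(base)]
  Evaluate using L'Hôpital or standard limits, then exponentiate.
  L = 1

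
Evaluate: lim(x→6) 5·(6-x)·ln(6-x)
This is a 0·∞ indeterminate form.

Rewrite 0·∞ as a quotient (0/0 or ∞/∞ form), then apply L'Hôpital's rule:
  lim(x→6) 5·(6-x)·ln(6-x) = 0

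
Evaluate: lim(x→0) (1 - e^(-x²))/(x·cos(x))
This is a 0/0 indeterminate form.

Apply L'Hôpital's rule: differentiate numerator and denominator separately.
  f(x) = 1 - e^(-x^2)   ⇒   f'(x) = 2·x·e^(-x^2)
  g(x) = x·cos(x)   ⇒   g'(x) = -x·sin(x) + cos(x)
  lim(x→0) f'(x)/g'(x) = lim(x→0) (2·x·e^(-x^2))/(-x·sin(x) + cos(x))
  = 0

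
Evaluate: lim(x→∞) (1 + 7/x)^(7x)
This is an exponential indeterminate form.

For exponential indeterminate forms, take the natural log:
  Let L = lim(x→∞) (1 + 7/x)^(7x)
  Then ln(L) = lim(x→∞) [exponent × ln(base)]
  Evaluate using L'Hôpital or standard limits, then exponentiate.
  L = e^(49)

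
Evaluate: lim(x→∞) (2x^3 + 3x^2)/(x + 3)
This is an ∞/∞ indeterminate form.

Apply L'Hôpital's rule: differentiate numerator and denominator separately.
  f(x) = 2·x^3 + 3·x^2   ⇒   f'(x) = 6·x^2 + 6·x
  g(x) = x + 3   ⇒   g'(x) = 1
  lim(x→∞) f'(x)/g'(x) = lim(x→∞) (6·x^2 + 6·x)/(1)
  = ∞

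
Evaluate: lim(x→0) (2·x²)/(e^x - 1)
This is a 0/0 indeterminate form.

Apply L'Hôpital's rule: differentiate numerator and denominator separately.
  f(x) = 2·x^2   ⇒   f'(x) = 4·x
  g(x) = e^(x) - 1   ⇒   g'(x) = e^(x)
  lim(x→0) f'(x)/g'(x) = lim(x→0) (4·x)/(e^(x))
  = 0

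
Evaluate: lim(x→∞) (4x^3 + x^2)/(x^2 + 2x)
This is an ∞/∞ indeterminate form.

Apply L'Hôpital's rule: differentiate numerator and denominator separately.
  f(x) = 4·x^3 + x^2   ⇒   f'(x) = 12·x^2 + 2·x
  g(x) = x^2 + 2·x   ⇒   g'(x) = 2·x + 2
  lim(x→∞) f'(x)/g'(x) = lim(x→∞) (12·x^2 + 2·x)/(2·x + 2)
  = ∞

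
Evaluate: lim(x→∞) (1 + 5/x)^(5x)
This is an exponential indeterminate form.

For exponential indeterminate forms, take the natural log:
  Let L = lim(x→∞) (1 + 5/x)^(5x)
  Then ln(L) = lim(x→∞) [exponent × ln(base)]
  Evaluate using L'Hôpital or standard limits, then exponentiate.
  L = e^(25)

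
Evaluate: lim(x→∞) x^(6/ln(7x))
This is an exponential indeterminate form.

For exponential indeterminate forms, take the natural log:
  Let L = lim(x→∞) x^(6/ln(7x))
  Then ln(L) = lim(x→∞) [exponent × ln(base)]
  Evaluate using L'Hôpital or standard limits, then exponentiate.
  L = e^(6)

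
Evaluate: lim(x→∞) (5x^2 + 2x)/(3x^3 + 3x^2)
This is an ∞/∞ indeterminate form.

Apply L'Hôpital's rule: differentiate numerator and denominator separately.
  f(x) = 5·x^2 + 2·x   ⇒   f'(x) = 10·x + 2
  g(x) = 3·x^3 + 3·x^2   ⇒   g'(x) = 9·x^2 + 6·x
  lim(x→∞) f'(x)/g'(x) = lim(x→∞) (10·x + 2)/(9·x^2 + 6·x)
  = 0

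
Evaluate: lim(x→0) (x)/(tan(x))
This is a 0/0 indeterminate form.

Apply L'Hôpital's rule: differentiate numerator and denominator separately.
  f(x) = x   ⇒   f'(x) = 1
  g(x) = tan(x)   ⇒   g'(x) = tan(x)^2 + 1
  lim(x→0) f'(x)/g'(x) = lim(x→0) (1)/(tan(x)^2 + 1)
  = 1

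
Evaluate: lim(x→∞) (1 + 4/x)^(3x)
This is an exponential indeterminate form.

For exponential indeterminate forms, take the natural log:
  Let L = lim(x→∞) (1 + 4/x)^(3x)
  Then ln(L) = lim(x→∞) [exponent × ln(base)]
  Evaluate using L'Hôpital or standard limits, then exponentiate.
  L = e^(12)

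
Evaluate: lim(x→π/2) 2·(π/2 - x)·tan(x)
This is a 0·∞ indeterminate form.

Rewrite 0·∞ as a quotient (0/0 or ∞/∞ form), then apply L'Hôpital's rule:
  lim(x→π/2) 2·(π/2 - x)·tan(x) = 2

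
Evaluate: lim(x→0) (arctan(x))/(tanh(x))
This is a 0/0 indeterminate form.

Apply L'Hôpital's rule: differentiate numerator and denominator separately.
  f(x) = atan(x)   ⇒   f'(x) = 1/(x^2 + 1)
  g(x) = tanh(x)   ⇒   g'(x) = 1 - tanh(x)^2
  lim(x→0) f'(x)/g'(x) = lim(x→0) (1/(x^2 + 1))/(1 - tanh(x)^2)
  = 1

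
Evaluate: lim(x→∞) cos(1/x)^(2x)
This is an exponential indeterminate form.

For exponential indeterminate forms, take the natural log:
  Let L = lim(x→∞) cos(1/x)^(2x)
  Then ln(L) = lim(x→∞) [exponent × ln(base)]
  Evaluate using L'Hôpital or standard limits, then exponentiate.
  L = 1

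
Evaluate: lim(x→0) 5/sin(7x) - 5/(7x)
This is an ∞-∞ indeterminate form.

Combine fractions or rationalize to convert ∞-∞ to 0/0 form:
  lim(x→0) 5/sin(7x) - 5/(7x) = 0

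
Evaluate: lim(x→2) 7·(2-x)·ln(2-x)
This is a 0·∞ indeterminate form.

Rewrite 0·∞ as a quotient (0/0 or ∞/∞ form), then apply L'Hôpital's rule:
  lim(x→2) 7·(2-x)·ln(2-x) = 0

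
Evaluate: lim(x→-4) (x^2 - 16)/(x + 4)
This is a standard limit.

Factor or rationalize the expression:
  lim(x→-4) (x^2 - 16)/(x + 4) = -8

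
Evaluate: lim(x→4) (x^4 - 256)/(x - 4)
This is a standard limit.

Factor or rationalize the expression:
  lim(x→4) (x^4 - 256)/(x - 4) = 256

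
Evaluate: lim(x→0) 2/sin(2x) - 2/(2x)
This is an ∞-∞ indeterminate form.

Combine fractions or rationalize to convert ∞-∞ to 0/0 form:
  lim(x→0) 2/sin(2x) - 2/(2x) = 0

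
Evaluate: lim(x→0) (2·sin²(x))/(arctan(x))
This is a 0/0 indeterminate form.

Apply L'Hôpital's rule: differentiate numerator and denominator separately.
  f(x) = 2·sin(x)^2   ⇒   f'(x) = 4·sin(x)·cos(x)
  g(x) = atan(x)   ⇒   g'(x) = 1/(x^2 + 1)
  lim(x→0) f'(x)/g'(x) = lim(x→0) (4·sin(x)·cos(x))/(1/(x^2 + 1))
  = 0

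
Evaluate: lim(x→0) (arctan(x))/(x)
This is a 0/0 indeterminate form.

Apply L'Hôpital's rule: differentiate numerator and denominator separately.
  f(x) = atan(x)   ⇒   f'(x) = 1/(x^2 + 1)
  g(x) = x   ⇒   g'(x) = 1
  lim(x→0) f'(x)/g'(x) = lim(x→0) (1/(x^2 + 1))/(1)
  = 1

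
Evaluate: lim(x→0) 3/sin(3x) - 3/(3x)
This is an ∞-∞ indeterminate form.

Combine fractions or rationalize to convert ∞-∞ to 0/0 form:
  lim(x→0) 3/sin(3x) - 3/(3x) = 0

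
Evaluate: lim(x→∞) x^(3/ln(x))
This is an exponential indeterminate form.

For exponential indeterminate forms, take the natural log:
  Let L = lim(x→∞) x^(3/ln(x))
  Then ln(L) = lim(x→∞) [exponent × ln(base)]
  Evaluate using L'Hôpital or standard limits, then exponentiate.
  L = e^(3)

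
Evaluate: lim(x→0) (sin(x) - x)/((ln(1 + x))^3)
This is a 0/0 indeterminate form.

Apply L'Hôpital's rule: differentiate numerator and denominator separately.
  f(x) = -x + sin(x)   ⇒   f'(x) = cos(x) - 1
  g(x) = ln(x + 1)^3   ⇒   g'(x) = 3·ln(x + 1)^2/(x + 1)
  lim(x→0) f'(x)/g'(x) = lim(x→0) (cos(x) - 1)/(3·ln(x + 1)^2/(x + 1))
  = -1/6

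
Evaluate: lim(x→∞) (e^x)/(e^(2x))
This is an ∞/∞ indeterminate form.

Apply L'Hôpital's rule: differentiate numerator and denominator separately.
  f(x) = e^(x)   ⇒   f'(x) = e^(x)
  g(x) = e^(2·x)   ⇒   g'(x) = 2·e^(2·x)
  lim(x→∞) f'(x)/g'(x) = lim(x→∞) (e^(x))/(2·e^(2·x))
  = 0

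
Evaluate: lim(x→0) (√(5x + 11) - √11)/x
This is a standard limit.

Factor or rationalize the expression:
  lim(x→0) (√(5x + 11) - √11)/x = 5·sqrt(11)/22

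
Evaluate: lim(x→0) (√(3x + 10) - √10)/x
This is a standard limit.

Factor or rationalize the expression:
  lim(x→0) (√(3x + 10) - √10)/x = 3·sqrt(10)/20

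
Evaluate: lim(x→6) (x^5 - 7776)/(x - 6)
This is a standard limit.

Factor or rationalize the expression:
  lim(x→6) (x^5 - 7776)/(x - 6) = 6480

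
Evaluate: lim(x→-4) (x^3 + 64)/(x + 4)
This is a standard limit.

Factor or rationalize the expression:
  lim(x→-4) (x^3 + 64)/(x + 4) = 48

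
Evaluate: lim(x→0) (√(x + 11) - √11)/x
This is a standard limit.

Factor or rationalize the expression:
  lim(x→0) (√(x + 11) - √11)/x = sqrt(11)/22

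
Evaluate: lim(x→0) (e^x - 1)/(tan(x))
This is a 0/0 indeterminate form.

Apply L'Hôpital's rule: differentiate numerator and denominator separately.
  f(x) = e^(x) - 1   ⇒   f'(x) = e^(x)
  g(x) = tan(x)   ⇒   g'(x) = tan(x)^2 + 1
  lim(x→0) f'(x)/g'(x) = lim(x→0) (e^(x))/(tan(x)^2 + 1)
  = 1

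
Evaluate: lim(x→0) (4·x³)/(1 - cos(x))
This is a 0/0 indeterminate form.

Apply L'Hôpital's rule: differentiate numerator and denominator separately.
  f(x) = 4·x^3   ⇒   f'(x) = 12·x^2
  g(x) = 1 - cos(x)   ⇒   g'(x) = sin(x)
  lim(x→0) f'(x)/g'(x) = lim(x→0) (12·x^2)/(sin(x))
  = 0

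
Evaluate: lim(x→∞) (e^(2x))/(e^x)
This is an ∞/∞ indeterminate form.

Apply L'Hôpital's rule: differentiate numerator and denominator separately.
  f(x) = e^(2·x)   ⇒   f'(x) = 2·e^(2·x)
  g(x) = e^(x)   ⇒   g'(x) = e^(x)
  lim(x→∞) f'(x)/g'(x) = lim(x→∞) (2·e^(2·x))/(e^(x))
  = ∞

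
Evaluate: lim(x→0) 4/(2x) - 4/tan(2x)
This is an ∞-∞ indeterminate form.

Combine fractions or rationalize to convert ∞-∞ to 0/0 form:
  lim(x→0) 4/(2x) - 4/tan(2x) = 0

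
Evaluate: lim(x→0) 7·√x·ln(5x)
This is a 0·∞ indeterminate form.

Rewrite 0·∞ as a quotient (0/0 or ∞/∞ form), then apply L'Hôpital's rule:
  lim(x→0) 7·√x·ln(5x) = 0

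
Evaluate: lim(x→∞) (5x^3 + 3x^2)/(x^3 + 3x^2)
This is an ∞/∞ indeterminate form.

Apply L'Hôpital's rule: differentiate numerator and denominator separately.
  f(x) = 5·x^3 + 3·x^2   ⇒   f'(x) = 15·x^2 + 6·x
  g(x) = x^3 + 3·x^2   ⇒   g'(x) = 3·x^2 + 6·x
  lim(x→∞) f'(x)/g'(x) = lim(x→∞) (15·x^2 + 6·x)/(3·x^2 + 6·x)
  = 5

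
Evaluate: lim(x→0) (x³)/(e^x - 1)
This is a 0/0 indeterminate form.

Apply L'Hôpital's rule: differentiate numerator and denominator separately.
  f(x) = x^3   ⇒   f'(x) = 3·x^2
  g(x) = e^(x) - 1   ⇒   g'(x) = e^(x)
  lim(x→0) f'(x)/g'(x) = lim(x→0) (3·x^2)/(e^(x))
  = 0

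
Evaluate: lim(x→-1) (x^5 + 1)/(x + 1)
This is a standard limit.

Factor or rationalize the expression:
  lim(x→-1) (x^5 + 1)/(x + 1) = 5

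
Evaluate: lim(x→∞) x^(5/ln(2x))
This is an exponential indeterminate form.

For exponential indeterminate forms, take the natural log:
  Let L = lim(x→∞) x^(5/ln(2x))
  Then ln(L) = lim(x→∞) [exponent × ln(base)]
  Evaluate using L'Hôpital or standard limits, then exponentiate.
  L = e^(5)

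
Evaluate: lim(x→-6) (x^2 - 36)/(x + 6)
This is a standard limit.

Factor or rationalize the expression:
  lim(x→-6) (x^2 - 36)/(x + 6) = -12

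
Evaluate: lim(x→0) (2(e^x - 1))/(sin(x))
This is a 0/0 indeterminate form.

Apply L'Hôpital's rule: differentiate numerator and denominator separately.
  f(x) = 2·e^(x) - 2   ⇒   f'(x) = 2·e^(x)
  g(x) = sin(x)   ⇒   g'(x) = cos(x)
  lim(x→0) f'(x)/g'(x) = lim(x→0) (2·e^(x))/(cos(x))
  = 2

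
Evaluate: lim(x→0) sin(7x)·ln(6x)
This is a 0·∞ indeterminate form.

Rewrite 0·∞ as a quotient (0/0 or ∞/∞ form), then apply L'Hôpital's rule:
  lim(x→0) sin(7x)·ln(6x) = 0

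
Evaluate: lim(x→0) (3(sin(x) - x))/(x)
This is a 0/0 indeterminate form.

Apply L'Hôpital's rule: differentiate numerator and denominator separately.
  f(x) = -3·x + 3·sin(x)   ⇒   f'(x) = 3·cos(x) - 3
  g(x) = x   ⇒   g'(x) = 1
  lim(x→0) f'(x)/g'(x) = lim(x→0) (3·cos(x) - 3)/(1)
  = 0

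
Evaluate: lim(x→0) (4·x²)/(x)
This is a 0/0 indeterminate form.

Apply L'Hôpital's rule: differentiate numerator and denominator separately.
  f(x) = 4·x^2   ⇒   f'(x) = 8·x
  g(x) = x   ⇒   g'(x) = 1
  lim(x→0) f'(x)/g'(x) = lim(x→0) (8·x)/(1)
  = 0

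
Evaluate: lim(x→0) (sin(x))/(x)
This is a 0/0 indeterminate form.

Apply L'Hôpital's rule: differentiate numerator and denominator separately.
  f(x) = sin(x)   ⇒   f'(x) = cos(x)
  g(x) = x   ⇒   g'(x) = 1
  lim(x→0) f'(x)/g'(x) = lim(x→0) (cos(x))/(1)
  = 1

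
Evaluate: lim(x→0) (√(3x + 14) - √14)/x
This is a standard limit.

Factor or rationalize the expression:
  lim(x→0) (√(3x + 14) - √14)/x = 3·sqrt(14)/28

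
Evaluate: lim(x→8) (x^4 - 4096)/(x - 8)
This is a standard limit.

Factor or rationalize the expression:
  lim(x→8) (x^4 - 4096)/(x - 8) = 2048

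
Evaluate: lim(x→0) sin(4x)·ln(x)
This is a 0·∞ indeterminate form.

Rewrite 0·∞ as a quotient (0/0 or ∞/∞ form), then apply L'Hôpital's rule:
  lim(x→0) sin(4x)·ln(x) = 0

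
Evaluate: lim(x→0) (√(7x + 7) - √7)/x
This is a standard limit.

Factor or rationalize the expression:
  lim(x→0) (√(7x + 7) - √7)/x = sqrt(7)/2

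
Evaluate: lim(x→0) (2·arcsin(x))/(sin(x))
This is a 0/0 indeterminate form.

Apply L'Hôpital's rule: differentiate numerator and denominator separately.
  f(x) = 2·asin(x)   ⇒   f'(x) = 2/sqrt(1 - x^2)
  g(x) = sin(x)   ⇒   g'(x) = cos(x)
  lim(x→0) f'(x)/g'(x) = lim(x→0) (2/sqrt(1 - x^2))/(cos(x))
  = 2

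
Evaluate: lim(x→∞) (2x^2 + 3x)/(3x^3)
This is an ∞/∞ indeterminate form.

Apply L'Hôpital's rule: differentiate numerator and denominator separately.
  f(x) = 2·x^2 + 3·x   ⇒   f'(x) = 4·x + 3
  g(x) = 3·x^3   ⇒   g'(x) = 9·x^2
  lim(x→∞) f'(x)/g'(x) = lim(x→∞) (4·x + 3)/(9·x^2)
  = 0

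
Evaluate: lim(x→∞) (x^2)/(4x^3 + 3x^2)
This is an ∞/∞ indeterminate form.

Apply L'Hôpital's rule: differentiate numerator and denominator separately.
  f(x) = x^2   ⇒   f'(x) = 2·x
  g(x) = 4·x^3 + 3·x^2   ⇒   g'(x) = 12·x^2 + 6·x
  lim(x→∞) f'(x)/g'(x) = lim(x→∞) (2·x)/(12·x^2 + 6·x)
  = 0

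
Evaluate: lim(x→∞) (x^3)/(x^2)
This is an ∞/∞ indeterminate form.

Apply L'Hôpital's rule: differentiate numerator and denominator separately.
  f(x) = x^3   ⇒   f'(x) = 3·x^2
  g(x) = x^2   ⇒   g'(x) = 2·x
  lim(x→∞) f'(x)/g'(x) = lim(x→∞) (3·x^2)/(2·x)
  = ∞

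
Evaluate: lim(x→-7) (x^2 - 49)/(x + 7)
This is a standard limit.

Factor or rationalize the expression:
  lim(x→-7) (x^2 - 49)/(x + 7) = -14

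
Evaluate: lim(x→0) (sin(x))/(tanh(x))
This is a 0/0 indeterminate form.

Apply L'Hôpital's rule: differentiate numerator and denominator separately.
  f(x) = sin(x)   ⇒   f'(x) = cos(x)
  g(x) = tanh(x)   ⇒   g'(x) = 1 - tanh(x)^2
  lim(x→0) f'(x)/g'(x) = lim(x→0) (cos(x))/(1 - tanh(x)^2)
  = 1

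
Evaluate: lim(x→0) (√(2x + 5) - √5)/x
This is a standard limit.

Factor or rationalize the expression:
  lim(x→0) (√(2x + 5) - √5)/x = sqrt(5)/5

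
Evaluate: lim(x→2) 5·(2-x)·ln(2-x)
This is a 0·∞ indeterminate form.

Rewrite 0·∞ as a quotient (0/0 or ∞/∞ form), then apply L'Hôpital's rule:
  lim(x→2) 5·(2-x)·ln(2-x) = 0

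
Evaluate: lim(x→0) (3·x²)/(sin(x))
This is a 0/0 indeterminate form.

Apply L'Hôpital's rule: differentiate numerator and denominator separately.
  f(x) = 3·x^2   ⇒   f'(x) = 6·x
  g(x) = sin(x)   ⇒   g'(x) = cos(x)
  lim(x→0) f'(x)/g'(x) = lim(x→0) (6·x)/(cos(x))
  = 0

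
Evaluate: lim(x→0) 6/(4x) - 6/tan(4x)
This is an ∞-∞ indeterminate form.

Combine fractions or rationalize to convert ∞-∞ to 0/0 form:
  lim(x→0) 6/(4x) - 6/tan(4x) = 0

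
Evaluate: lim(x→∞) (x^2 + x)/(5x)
This is an ∞/∞ indeterminate form.

Apply L'Hôpital's rule: differentiate numerator and denominator separately.
  f(x) = x^2 + x   ⇒   f'(x) = 2·x + 1
  g(x) = 5·x   ⇒   g'(x) = 5
  lim(x→∞) f'(x)/g'(x) = lim(x→∞) (2·x + 1)/(5)
  = ∞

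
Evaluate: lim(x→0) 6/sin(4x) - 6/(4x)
This is an ∞-∞ indeterminate form.

Combine fractions or rationalize to convert ∞-∞ to 0/0 form:
  lim(x→0) 6/sin(4x) - 6/(4x) = 0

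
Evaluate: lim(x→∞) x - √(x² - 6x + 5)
This is an ∞-∞ indeterminate form.

Combine fractions or rationalize to convert ∞-∞ to 0/0 form:
  lim(x→∞) x - √(x² - 6x + 5) = 3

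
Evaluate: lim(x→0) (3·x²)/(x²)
This is a 0/0 indeterminate form.

Apply L'Hôpital's rule: differentiate numerator and denominator separately.
  f(x) = 3·x^2   ⇒   f'(x) = 6·x
  g(x) = x^2   ⇒   g'(x) = 2·x
  lim(x→0) f'(x)/g'(x) = lim(x→0) (6·x)/(2·x)
  = 3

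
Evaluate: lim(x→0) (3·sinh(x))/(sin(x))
This is a 0/0 indeterminate form.

Apply L'Hôpital's rule: differentiate numerator and denominator separately.
  f(x) = 3·sinh(x)   ⇒   f'(x) = 3·cosh(x)
  g(x) = sin(x)   ⇒   g'(x) = cos(x)
  lim(x→0) f'(x)/g'(x) = lim(x→0) (3·cosh(x))/(cos(x))
  = 3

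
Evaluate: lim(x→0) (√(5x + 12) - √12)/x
This is a standard limit.

Factor or rationalize the expression:
  lim(x→0) (√(5x + 12) - √12)/x = 5·sqrt(3)/12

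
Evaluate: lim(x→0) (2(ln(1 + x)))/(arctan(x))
This is a 0/0 indeterminate form.

Apply L'Hôpital's rule: differentiate numerator and denominator separately.
  f(x) = 2·ln(x + 1)   ⇒   f'(x) = 2/(x + 1)
  g(x) = atan(x)   ⇒   g'(x) = 1/(x^2 + 1)
  lim(x→0) f'(x)/g'(x) = lim(x→0) (2/(x + 1))/(1/(x^2 + 1))
  = 2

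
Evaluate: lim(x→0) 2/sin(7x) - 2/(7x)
This is an ∞-∞ indeterminate form.

Combine fractions or rationalize to convert ∞-∞ to 0/0 form:
  lim(x→0) 2/sin(7x) - 2/(7x) = 0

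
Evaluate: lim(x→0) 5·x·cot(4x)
This is a 0·∞ indeterminate form.

Rewrite 0·∞ as a quotient (0/0 or ∞/∞ form), then apply L'Hôpital's rule:
  lim(x→0) 5·x·cot(4x) = 5/4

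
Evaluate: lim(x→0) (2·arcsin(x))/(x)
This is a 0/0 indeterminate form.

Apply L'Hôpital's rule: differentiate numerator and denominator separately.
  f(x) = 2·asin(x)   ⇒   f'(x) = 2/sqrt(1 - x^2)
  g(x) = x   ⇒   g'(x) = 1
  lim(x→0) f'(x)/g'(x) = lim(x→0) (2/sqrt(1 - x^2))/(1)
  = 2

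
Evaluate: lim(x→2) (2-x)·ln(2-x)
This is a 0·∞ indeterminate form.

Rewrite 0·∞ as a quotient (0/0 or ∞/∞ form), then apply L'Hôpital's rule:
  lim(x→2) (2-x)·ln(2-x) = 0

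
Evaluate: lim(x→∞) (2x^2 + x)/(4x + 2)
This is an ∞/∞ indeterminate form.

Apply L'Hôpital's rule: differentiate numerator and denominator separately.
  f(x) = 2·x^2 + x   ⇒   f'(x) = 4·x + 1
  g(x) = 4·x + 2   ⇒   g'(x) = 4
  lim(x→∞) f'(x)/g'(x) = lim(x→∞) (4·x + 1)/(4)
  = ∞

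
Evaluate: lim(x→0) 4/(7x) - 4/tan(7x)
This is an ∞-∞ indeterminate form.

Combine fractions or rationalize to convert ∞-∞ to 0/0 form:
  lim(x→0) 4/(7x) - 4/tan(7x) = 0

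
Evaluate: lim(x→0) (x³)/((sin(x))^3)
This is a 0/0 indeterminate form.

Apply L'Hôpital's rule: differentiate numerator and denominator separately.
  f(x) = x^3   ⇒   f'(x) = 3·x^2
  g(x) = sin(x)^3   ⇒   g'(x) = 3·sin(x)^2·cos(x)
  lim(x→0) f'(x)/g'(x) = lim(x→0) (3·x^2)/(3·sin(x)^2·cos(x))
  = 1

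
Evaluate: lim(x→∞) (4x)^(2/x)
This is an exponential indeterminate form.

For exponential indeterminate forms, take the natural log:
  Let L = lim(x→∞) (4x)^(2/x)
  Then ln(L) = lim(x→∞) [exponent × ln(base)]
  Evaluate using L'Hôpital or standard limits, then exponentiate.
  L = 1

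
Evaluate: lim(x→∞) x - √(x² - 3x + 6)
This is an ∞-∞ indeterminate form.

Combine fractions or rationalize to convert ∞-∞ to 0/0 form:
  lim(x→∞) x - √(x² - 3x + 6) = 3/2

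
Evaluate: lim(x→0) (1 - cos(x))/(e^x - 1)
This is a 0/0 indeterminate form.

Apply L'Hôpital's rule: differentiate numerator and denominator separately.
  f(x) = 1 - cos(x)   ⇒   f'(x) = sin(x)
  g(x) = e^(x) - 1   ⇒   g'(x) = e^(x)
  lim(x→0) f'(x)/g'(x) = lim(x→0) (sin(x))/(e^(x))
  = 0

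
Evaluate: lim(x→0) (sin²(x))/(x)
This is a 0/0 indeterminate form.

Apply L'Hôpital's rule: differentiate numerator and denominator separately.
  f(x) = sin(x)^2   ⇒   f'(x) = 2·sin(x)·cos(x)
  g(x) = x   ⇒   g'(x) = 1
  lim(x→0) f'(x)/g'(x) = lim(x→0) (2·sin(x)·cos(x))/(1)
  = 0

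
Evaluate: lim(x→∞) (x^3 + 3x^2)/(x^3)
This is an ∞/∞ indeterminate form.

Apply L'Hôpital's rule: differentiate numerator and denominator separately.
  f(x) = x^3 + 3·x^2   ⇒   f'(x) = 3·x^2 + 6·x
  g(x) = x^3   ⇒   g'(x) = 3·x^2
  lim(x→∞) f'(x)/g'(x) = lim(x→∞) (3·x^2 + 6·x)/(3·x^2)
  = 1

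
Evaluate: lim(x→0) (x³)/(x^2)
This is a 0/0 indeterminate form.

Apply L'Hôpital's rule: differentiate numerator and denominator separately.
  f(x) = x^3   ⇒   f'(x) = 3·x^2
  g(x) = x^2   ⇒   g'(x) = 2·x
  lim(x→0) f'(x)/g'(x) = lim(x→0) (3·x^2)/(2·x)
  = 0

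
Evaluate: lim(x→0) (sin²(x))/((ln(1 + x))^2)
This is a 0/0 indeterminate form.

Apply L'Hôpital's rule: differentiate numerator and denominator separately.
  f(x) = sin(x)^2   ⇒   f'(x) = 2·sin(x)·cos(x)
  g(x) = ln(x + 1)^2   ⇒   g'(x) = 2·ln(x + 1)/(x + 1)
  lim(x→0) f'(x)/g'(x) = lim(x→0) (2·sin(x)·cos(x))/(2·ln(x + 1)/(x + 1))
  = 1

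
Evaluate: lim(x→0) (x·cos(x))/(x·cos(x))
This is a 0/0 indeterminate form.

Apply L'Hôpital's rule: differentiate numerator and denominator separately.
  f(x) = x·cos(x)   ⇒   f'(x) = -x·sin(x) + cos(x)
  g(x) = x·cos(x)   ⇒   g'(x) = -x·sin(x) + cos(x)
  lim(x→0) f'(x)/g'(x) = lim(x→0) (-x·sin(x) + cos(x))/(-x·sin(x) + cos(x))
  = 1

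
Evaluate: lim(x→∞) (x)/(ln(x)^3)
This is an ∞/∞ indeterminate form.

Apply L'Hôpital's rule: differentiate numerator and denominator separately.
  f(x) = x   ⇒   f'(x) = 1
  g(x) = ln(x)^3   ⇒   g'(x) = 3·ln(x)^2/x
  lim(x→∞) f'(x)/g'(x) = lim(x→∞) (1)/(3·ln(x)^2/x)
  = ∞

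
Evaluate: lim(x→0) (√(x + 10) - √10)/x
This is a standard limit.

Factor or rationalize the expression:
  lim(x→0) (√(x + 10) - √10)/x = sqrt(10)/20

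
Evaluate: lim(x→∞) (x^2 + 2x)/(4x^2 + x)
This is an ∞/∞ indeterminate form.

Apply L'Hôpital's rule: differentiate numerator and denominator separately.
  f(x) = x^2 + 2·x   ⇒   f'(x) = 2·x + 2
  g(x) = 4·x^2 + x   ⇒   g'(x) = 8·x + 1
  lim(x→∞) f'(x)/g'(x) = lim(x→∞) (2·x + 2)/(8·x + 1)
  = 1/4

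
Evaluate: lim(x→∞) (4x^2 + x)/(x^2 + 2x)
This is an ∞/∞ indeterminate form.

Apply L'Hôpital's rule: differentiate numerator and denominator separately.
  f(x) = 4·x^2 + x   ⇒   f'(x) = 8·x + 1
  g(x) = x^2 + 2·x   ⇒   g'(x) = 2·x + 2
  lim(x→∞) f'(x)/g'(x) = lim(x→∞) (8·x + 1)/(2·x + 2)
  = 4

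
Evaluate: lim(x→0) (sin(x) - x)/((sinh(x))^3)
This is a 0/0 indeterminate form.

Apply L'Hôpital's rule: differentiate numerator and denominator separately.
  f(x) = -x + sin(x)   ⇒   f'(x) = cos(x) - 1
  g(x) = sinh(x)^3   ⇒   g'(x) = 3·sinh(x)^2·cosh(x)
  lim(x→0) f'(x)/g'(x) = lim(x→0) (cos(x) - 1)/(3·sinh(x)^2·cosh(x))
  = -1/6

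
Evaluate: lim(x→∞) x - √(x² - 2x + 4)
This is an ∞-∞ indeterminate form.

Combine fractions or rationalize to convert ∞-∞ to 0/0 form:
  lim(x→∞) x - √(x² - 2x + 4) = 1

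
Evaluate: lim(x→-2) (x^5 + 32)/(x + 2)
This is a standard limit.

Factor or rationalize the expression:
  lim(x→-2) (x^5 + 32)/(x + 2) = 80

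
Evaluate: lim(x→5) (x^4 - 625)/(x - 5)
This is a standard limit.

Factor or rationalize the expression:
  lim(x→5) (x^4 - 625)/(x - 5) = 500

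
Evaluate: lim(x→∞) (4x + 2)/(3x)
This is an ∞/∞ indeterminate form.

Apply L'Hôpital's rule: differentiate numerator and denominator separately.
  f(x) = 4·x + 2   ⇒   f'(x) = 4
  g(x) = 3·x   ⇒   g'(x) = 3
  lim(x→∞) f'(x)/g'(x) = lim(x→∞) (4)/(3)
  = 4/3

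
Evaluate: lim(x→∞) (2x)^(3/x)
This is an exponential indeterminate form.

For exponential indeterminate forms, take the natural log:
  Let L = lim(x→∞) (2x)^(3/x)
  Then ln(L) = lim(x→∞) [exponent × ln(base)]
  Evaluate using L'Hôpital or standard limits, then exponentiate.
  L = 1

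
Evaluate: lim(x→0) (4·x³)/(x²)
This is a 0/0 indeterminate form.

Apply L'Hôpital's rule: differentiate numerator and denominator separately.
  f(x) = 4·x^3   ⇒   f'(x) = 12·x^2
  g(x) = x^2   ⇒   g'(x) = 2·x
  lim(x→0) f'(x)/g'(x) = lim(x→0) (12·x^2)/(2·x)
  = 0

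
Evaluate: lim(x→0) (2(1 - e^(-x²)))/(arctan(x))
This is a 0/0 indeterminate form.

Apply L'Hôpital's rule: differentiate numerator and denominator separately.
  f(x) = 2 - 2·e^(-x^2)   ⇒   f'(x) = 4·x·e^(-x^2)
  g(x) = atan(x)   ⇒   g'(x) = 1/(x^2 + 1)
  lim(x→0) f'(x)/g'(x) = lim(x→0) (4·x·e^(-x^2))/(1/(x^2 + 1))
  = 0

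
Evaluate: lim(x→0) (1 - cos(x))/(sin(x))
This is a 0/0 indeterminate form.

Apply L'Hôpital's rule: differentiate numerator and denominator separately.
  f(x) = 1 - cos(x)   ⇒   f'(x) = sin(x)
  g(x) = sin(x)   ⇒   g'(x) = cos(x)
  lim(x→0) f'(x)/g'(x) = lim(x→0) (sin(x))/(cos(x))
  = 0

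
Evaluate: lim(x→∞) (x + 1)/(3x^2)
This is an ∞/∞ indeterminate form.

Apply L'Hôpital's rule: differentiate numerator and denominator separately.
  f(x) = x + 1   ⇒   f'(x) = 1
  g(x) = 3·x^2   ⇒   g'(x) = 6·x
  lim(x→∞) f'(x)/g'(x) = lim(x→∞) (1)/(6·x)
  = 0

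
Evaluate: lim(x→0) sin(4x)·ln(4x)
This is a 0·∞ indeterminate form.

Rewrite 0·∞ as a quotient (0/0 or ∞/∞ form), then apply L'Hôpital's rule:
  lim(x→0) sin(4x)·ln(4x) = 0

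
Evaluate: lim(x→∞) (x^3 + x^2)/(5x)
This is an ∞/∞ indeterminate form.

Apply L'Hôpital's rule: differentiate numerator and denominator separately.
  f(x) = x^3 + x^2   ⇒   f'(x) = 3·x^2 + 2·x
  g(x) = 5·x   ⇒   g'(x) = 5
  lim(x→∞) f'(x)/g'(x) = lim(x→∞) (3·x^2 + 2·x)/(5)
  = ∞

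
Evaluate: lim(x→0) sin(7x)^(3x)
This is an exponential indeterminate form.

For exponential indeterminate forms, take the natural log:
  Let L = lim(x→0) sin(7x)^(3x)
  Then ln(L) = lim(x→0) [exponent × ln(base)]
  Evaluate using L'Hôpital or standard limits, then exponentiate.
  L = 1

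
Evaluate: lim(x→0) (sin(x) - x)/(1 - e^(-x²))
This is a 0/0 indeterminate form.

Apply L'Hôpital's rule: differentiate numerator and denominator separately.
  f(x) = -x + sin(x)   ⇒   f'(x) = cos(x) - 1
  g(x) = 1 - e^(-x^2)   ⇒   g'(x) = 2·x·e^(-x^2)
  lim(x→0) f'(x)/g'(x) = lim(x→0) (cos(x) - 1)/(2·x·e^(-x^2))
  = 0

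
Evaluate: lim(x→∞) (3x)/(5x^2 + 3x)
This is an ∞/∞ indeterminate form.

Apply L'Hôpital's rule: differentiate numerator and denominator separately.
  f(x) = 3·x   ⇒   f'(x) = 3
  g(x) = 5·x^2 + 3·x   ⇒   g'(x) = 10·x + 3
  lim(x→∞) f'(x)/g'(x) = lim(x→∞) (3)/(10·x + 3)
  = 0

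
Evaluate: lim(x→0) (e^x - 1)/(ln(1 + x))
This is a 0/0 indeterminate form.

Apply L'Hôpital's rule: differentiate numerator and denominator separately.
  f(x) = e^(x) - 1   ⇒   f'(x) = e^(x)
  g(x) = ln(x + 1)   ⇒   g'(x) = 1/(x + 1)
  lim(x→0) f'(x)/g'(x) = lim(x→0) (e^(x))/(1/(x + 1))
  = 1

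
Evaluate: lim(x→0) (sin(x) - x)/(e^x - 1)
This is a 0/0 indeterminate form.

Apply L'Hôpital's rule: differentiate numerator and denominator separately.
  f(x) = -x + sin(x)   ⇒   f'(x) = cos(x) - 1
  g(x) = e^(x) - 1   ⇒   g'(x) = e^(x)
  lim(x→0) f'(x)/g'(x) = lim(x→0) (cos(x) - 1)/(e^(x))
  = 0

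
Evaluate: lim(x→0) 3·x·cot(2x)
This is a 0·∞ indeterminate form.

Rewrite 0·∞ as a quotient (0/0 or ∞/∞ form), then apply L'Hôpital's rule:
  lim(x→0) 3·x·cot(2x) = 3/2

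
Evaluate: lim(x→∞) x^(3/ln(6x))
This is an exponential indeterminate form.

For exponential indeterminate forms, take the natural log:
  Let L = lim(x→∞) x^(3/ln(6x))
  Then ln(L) = lim(x→∞) [exponent × ln(base)]
  Evaluate using L'Hôpital or standard limits, then exponentiate.
  L = e^(3)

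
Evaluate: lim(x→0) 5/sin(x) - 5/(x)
This is an ∞-∞ indeterminate form.

Combine fractions or rationalize to convert ∞-∞ to 0/0 form:
  lim(x→0) 5/sin(x) - 5/(x) = 0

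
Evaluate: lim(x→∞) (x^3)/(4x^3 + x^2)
This is an ∞/∞ indeterminate form.

Apply L'Hôpital's rule: differentiate numerator and denominator separately.
  f(x) = x^3   ⇒   f'(x) = 3·x^2
  g(x) = 4·x^3 + x^2   ⇒   g'(x) = 12·x^2 + 2·x
  lim(x→∞) f'(x)/g'(x) = lim(x→∞) (3·x^2)/(12·x^2 + 2·x)
  = 1/4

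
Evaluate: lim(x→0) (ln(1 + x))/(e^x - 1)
This is a 0/0 indeterminate form.

Apply L'Hôpital's rule: differentiate numerator and denominator separately.
  f(x) = ln(x + 1)   ⇒   f'(x) = 1/(x + 1)
  g(x) = e^(x) - 1   ⇒   g'(x) = e^(x)
  lim(x→0) f'(x)/g'(x) = lim(x→0) (1/(x + 1))/(e^(x))
  = 1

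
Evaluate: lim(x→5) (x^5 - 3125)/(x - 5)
This is a standard limit.

Factor or rationalize the expression:
  lim(x→5) (x^5 - 3125)/(x - 5) = 3125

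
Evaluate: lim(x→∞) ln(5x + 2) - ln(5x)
This is an ∞-∞ indeterminate form.

Combine fractions or rationalize to convert ∞-∞ to 0/0 form:
  lim(x→∞) ln(5x + 2) - ln(5x) = 0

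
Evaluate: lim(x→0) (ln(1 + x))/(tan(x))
This is a 0/0 indeterminate form.

Apply L'Hôpital's rule: differentiate numerator and denominator separately.
  f(x) = ln(x + 1)   ⇒   f'(x) = 1/(x + 1)
  g(x) = tan(x)   ⇒   g'(x) = tan(x)^2 + 1
  lim(x→0) f'(x)/g'(x) = lim(x→0) (1/(x + 1))/(tan(x)^2 + 1)
  = 1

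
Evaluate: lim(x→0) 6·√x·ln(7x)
This is a 0·∞ indeterminate form.

Rewrite 0·∞ as a quotient (0/0 or ∞/∞ form), then apply L'Hôpital's rule:
  lim(x→0) 6·√x·ln(7x) = 0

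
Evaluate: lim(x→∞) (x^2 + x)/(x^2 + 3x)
This is an ∞/∞ indeterminate form.

Apply L'Hôpital's rule: differentiate numerator and denominator separately.
  f(x) = x^2 + x   ⇒   f'(x) = 2·x + 1
  g(x) = x^2 + 3·x   ⇒   g'(x) = 2·x + 3
  lim(x→∞) f'(x)/g'(x) = lim(x→∞) (2·x + 1)/(2·x + 3)
  = 1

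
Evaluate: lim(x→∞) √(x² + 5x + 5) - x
This is an ∞-∞ indeterminate form.

Combine fractions or rationalize to convert ∞-∞ to 0/0 form:
  lim(x→∞) √(x² + 5x + 5) - x = 5/2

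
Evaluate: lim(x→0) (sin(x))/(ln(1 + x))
This is a 0/0 indeterminate form.

Apply L'Hôpital's rule: differentiate numerator and denominator separately.
  f(x) = sin(x)   ⇒   f'(x) = cos(x)
  g(x) = ln(x + 1)   ⇒   g'(x) = 1/(x + 1)
  lim(x→0) f'(x)/g'(x) = lim(x→0) (cos(x))/(1/(x + 1))
  = 1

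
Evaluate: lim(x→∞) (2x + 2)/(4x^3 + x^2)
This is an ∞/∞ indeterminate form.

Apply L'Hôpital's rule: differentiate numerator and denominator separately.
  f(x) = 2·x + 2   ⇒   f'(x) = 2
  g(x) = 4·x^3 + x^2   ⇒   g'(x) = 12·x^2 + 2·x
  lim(x→∞) f'(x)/g'(x) = lim(x→∞) (2)/(12·x^2 + 2·x)
  = 0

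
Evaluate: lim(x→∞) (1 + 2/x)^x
This is an exponential indeterminate form.

For exponential indeterminate forms, take the natural log:
  Let L = lim(x→∞) (1 + 2/x)^x
  Then ln(L) = lim(x→∞) [exponent × ln(base)]
  Evaluate using L'Hôpital or standard limits, then exponentiate.
  L = e²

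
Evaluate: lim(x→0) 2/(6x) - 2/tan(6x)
This is an ∞-∞ indeterminate form.

Combine fractions or rationalize to convert ∞-∞ to 0/0 form:
  lim(x→0) 2/(6x) - 2/tan(6x) = 0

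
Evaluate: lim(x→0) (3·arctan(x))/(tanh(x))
This is a 0/0 indeterminate form.

Apply L'Hôpital's rule: differentiate numerator and denominator separately.
  f(x) = 3·atan(x)   ⇒   f'(x) = 3/(x^2 + 1)
  g(x) = tanh(x)   ⇒   g'(x) = 1 - tanh(x)^2
  lim(x→0) f'(x)/g'(x) = lim(x→0) (3/(x^2 + 1))/(1 - tanh(x)^2)
  = 3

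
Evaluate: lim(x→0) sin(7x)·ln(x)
This is a 0·∞ indeterminate form.

Rewrite 0·∞ as a quotient (0/0 or ∞/∞ form), then apply L'Hôpital's rule:
  lim(x→0) sin(7x)·ln(x) = 0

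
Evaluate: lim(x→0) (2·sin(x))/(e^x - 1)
This is a 0/0 indeterminate form.

Apply L'Hôpital's rule: differentiate numerator and denominator separately.
  f(x) = 2·sin(x)   ⇒   f'(x) = 2·cos(x)
  g(x) = e^(x) - 1   ⇒   g'(x) = e^(x)
  lim(x→0) f'(x)/g'(x) = lim(x→0) (2·cos(x))/(e^(x))
  = 2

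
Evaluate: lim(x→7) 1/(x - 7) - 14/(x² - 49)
This is an ∞-∞ indeterminate form.

Combine fractions or rationalize to convert ∞-∞ to 0/0 form:
  lim(x→7) 1/(x - 7) - 14/(x² - 49) = 1/14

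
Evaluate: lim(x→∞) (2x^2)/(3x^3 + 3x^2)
This is an ∞/∞ indeterminate form.

Apply L'Hôpital's rule: differentiate numerator and denominator separately.
  f(x) = 2·x^2   ⇒   f'(x) = 4·x
  g(x) = 3·x^3 + 3·x^2   ⇒   g'(x) = 9·x^2 + 6·x
  lim(x→∞) f'(x)/g'(x) = lim(x→∞) (4·x)/(9·x^2 + 6·x)
  = 0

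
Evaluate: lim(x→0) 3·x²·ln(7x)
This is a 0·∞ indeterminate form.

Rewrite 0·∞ as a quotient (0/0 or ∞/∞ form), then apply L'Hôpital's rule:
  lim(x→0) 3·x²·ln(7x) = 0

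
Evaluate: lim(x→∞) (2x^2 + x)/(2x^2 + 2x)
This is an ∞/∞ indeterminate form.

Apply L'Hôpital's rule: differentiate numerator and denominator separately.
  f(x) = 2·x^2 + x   ⇒   f'(x) = 4·x + 1
  g(x) = 2·x^2 + 2·x   ⇒   g'(x) = 4·x + 2
  lim(x→∞) f'(x)/g'(x) = lim(x→∞) (4·x + 1)/(4·x + 2)
  = 1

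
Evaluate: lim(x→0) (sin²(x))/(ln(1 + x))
This is a 0/0 indeterminate form.

Apply L'Hôpital's rule: differentiate numerator and denominator separately.
  f(x) = sin(x)^2   ⇒   f'(x) = 2·sin(x)·cos(x)
  g(x) = ln(x + 1)   ⇒   g'(x) = 1/(x + 1)
  lim(x→0) f'(x)/g'(x) = lim(x→0) (2·sin(x)·cos(x))/(1/(x + 1))
  = 0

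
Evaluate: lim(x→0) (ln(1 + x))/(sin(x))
This is a 0/0 indeterminate form.

Apply L'Hôpital's rule: differentiate numerator and denominator separately.
  f(x) = ln(x + 1)   ⇒   f'(x) = 1/(x + 1)
  g(x) = sin(x)   ⇒   g'(x) = cos(x)
  lim(x→0) f'(x)/g'(x) = lim(x→0) (1/(x + 1))/(cos(x))
  = 1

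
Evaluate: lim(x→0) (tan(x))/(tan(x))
This is a 0/0 indeterminate form.

Apply L'Hôpital's rule: differentiate numerator and denominator separately.
  f(x) = tan(x)   ⇒   f'(x) = tan(x)^2 + 1
  g(x) = tan(x)   ⇒   g'(x) = tan(x)^2 + 1
  lim(x→0) f'(x)/g'(x) = lim(x→0) (tan(x)^2 + 1)/(tan(x)^2 + 1)
  = 1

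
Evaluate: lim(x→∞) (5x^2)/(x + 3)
This is an ∞/∞ indeterminate form.

Apply L'Hôpital's rule: differentiate numerator and denominator separately.
  f(x) = 5·x^2   ⇒   f'(x) = 10·x
  g(x) = x + 3   ⇒   g'(x) = 1
  lim(x→∞) f'(x)/g'(x) = lim(x→∞) (10·x)/(1)
  = ∞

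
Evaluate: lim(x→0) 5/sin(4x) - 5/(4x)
This is an ∞-∞ indeterminate form.

Combine fractions or rationalize to convert ∞-∞ to 0/0 form:
  lim(x→0) 5/sin(4x) - 5/(4x) = 0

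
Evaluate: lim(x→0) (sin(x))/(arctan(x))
This is a 0/0 indeterminate form.

Apply L'Hôpital's rule: differentiate numerator and denominator separately.
  f(x) = sin(x)   ⇒   f'(x) = cos(x)
  g(x) = atan(x)   ⇒   g'(x) = 1/(x^2 + 1)
  lim(x→0) f'(x)/g'(x) = lim(x→0) (cos(x))/(1/(x^2 + 1))
  = 1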